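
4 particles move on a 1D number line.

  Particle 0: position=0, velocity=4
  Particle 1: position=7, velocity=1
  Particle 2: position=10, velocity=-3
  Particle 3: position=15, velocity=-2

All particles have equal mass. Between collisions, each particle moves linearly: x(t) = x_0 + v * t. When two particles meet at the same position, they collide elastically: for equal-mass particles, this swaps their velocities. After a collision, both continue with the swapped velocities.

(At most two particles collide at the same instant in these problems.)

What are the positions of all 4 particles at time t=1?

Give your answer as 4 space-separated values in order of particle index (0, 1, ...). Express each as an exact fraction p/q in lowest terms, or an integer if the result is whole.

Collision at t=3/4: particles 1 and 2 swap velocities; positions: p0=3 p1=31/4 p2=31/4 p3=27/2; velocities now: v0=4 v1=-3 v2=1 v3=-2
Advance to t=1 (no further collisions before then); velocities: v0=4 v1=-3 v2=1 v3=-2; positions = 4 7 8 13

Answer: 4 7 8 13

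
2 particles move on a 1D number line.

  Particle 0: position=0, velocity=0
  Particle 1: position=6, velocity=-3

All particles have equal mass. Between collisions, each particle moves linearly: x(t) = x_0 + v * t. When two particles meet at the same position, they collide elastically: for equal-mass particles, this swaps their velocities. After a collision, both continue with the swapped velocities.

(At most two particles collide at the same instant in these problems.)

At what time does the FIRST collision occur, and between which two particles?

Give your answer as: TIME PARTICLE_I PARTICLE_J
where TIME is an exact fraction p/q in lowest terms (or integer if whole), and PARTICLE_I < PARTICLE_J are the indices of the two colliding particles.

Answer: 2 0 1

Derivation:
Pair (0,1): pos 0,6 vel 0,-3 -> gap=6, closing at 3/unit, collide at t=2
Earliest collision: t=2 between 0 and 1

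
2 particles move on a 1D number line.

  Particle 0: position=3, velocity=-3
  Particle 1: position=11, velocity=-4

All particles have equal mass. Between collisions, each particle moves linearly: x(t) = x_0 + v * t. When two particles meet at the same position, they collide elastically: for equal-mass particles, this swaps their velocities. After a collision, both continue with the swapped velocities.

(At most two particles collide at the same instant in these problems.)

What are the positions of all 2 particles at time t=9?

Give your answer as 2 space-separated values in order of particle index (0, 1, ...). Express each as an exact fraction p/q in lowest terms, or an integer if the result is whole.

Answer: -25 -24

Derivation:
Collision at t=8: particles 0 and 1 swap velocities; positions: p0=-21 p1=-21; velocities now: v0=-4 v1=-3
Advance to t=9 (no further collisions before then); velocities: v0=-4 v1=-3; positions = -25 -24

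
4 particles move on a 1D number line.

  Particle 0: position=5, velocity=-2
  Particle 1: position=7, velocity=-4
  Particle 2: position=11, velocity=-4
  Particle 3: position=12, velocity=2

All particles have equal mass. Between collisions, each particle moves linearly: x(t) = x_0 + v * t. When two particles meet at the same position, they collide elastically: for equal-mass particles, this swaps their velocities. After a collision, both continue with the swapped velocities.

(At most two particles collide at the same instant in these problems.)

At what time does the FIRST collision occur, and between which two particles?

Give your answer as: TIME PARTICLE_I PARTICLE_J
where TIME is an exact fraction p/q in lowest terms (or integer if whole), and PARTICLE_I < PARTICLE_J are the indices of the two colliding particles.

Pair (0,1): pos 5,7 vel -2,-4 -> gap=2, closing at 2/unit, collide at t=1
Pair (1,2): pos 7,11 vel -4,-4 -> not approaching (rel speed 0 <= 0)
Pair (2,3): pos 11,12 vel -4,2 -> not approaching (rel speed -6 <= 0)
Earliest collision: t=1 between 0 and 1

Answer: 1 0 1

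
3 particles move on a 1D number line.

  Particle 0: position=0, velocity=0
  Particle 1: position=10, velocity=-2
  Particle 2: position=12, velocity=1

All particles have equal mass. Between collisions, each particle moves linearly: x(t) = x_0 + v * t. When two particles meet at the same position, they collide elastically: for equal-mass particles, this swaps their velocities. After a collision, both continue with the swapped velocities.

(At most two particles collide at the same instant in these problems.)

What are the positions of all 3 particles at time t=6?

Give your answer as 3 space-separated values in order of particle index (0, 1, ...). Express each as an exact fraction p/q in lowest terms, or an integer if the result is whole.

Answer: -2 0 18

Derivation:
Collision at t=5: particles 0 and 1 swap velocities; positions: p0=0 p1=0 p2=17; velocities now: v0=-2 v1=0 v2=1
Advance to t=6 (no further collisions before then); velocities: v0=-2 v1=0 v2=1; positions = -2 0 18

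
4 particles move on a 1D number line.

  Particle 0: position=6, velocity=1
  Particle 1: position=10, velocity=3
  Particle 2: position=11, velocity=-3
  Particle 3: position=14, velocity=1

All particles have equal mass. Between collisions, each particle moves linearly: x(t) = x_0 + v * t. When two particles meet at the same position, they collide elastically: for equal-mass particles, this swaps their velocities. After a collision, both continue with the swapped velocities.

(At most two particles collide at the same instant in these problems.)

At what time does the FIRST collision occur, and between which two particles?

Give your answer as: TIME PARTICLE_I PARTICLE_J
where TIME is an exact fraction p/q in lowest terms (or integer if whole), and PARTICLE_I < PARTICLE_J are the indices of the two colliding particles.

Answer: 1/6 1 2

Derivation:
Pair (0,1): pos 6,10 vel 1,3 -> not approaching (rel speed -2 <= 0)
Pair (1,2): pos 10,11 vel 3,-3 -> gap=1, closing at 6/unit, collide at t=1/6
Pair (2,3): pos 11,14 vel -3,1 -> not approaching (rel speed -4 <= 0)
Earliest collision: t=1/6 between 1 and 2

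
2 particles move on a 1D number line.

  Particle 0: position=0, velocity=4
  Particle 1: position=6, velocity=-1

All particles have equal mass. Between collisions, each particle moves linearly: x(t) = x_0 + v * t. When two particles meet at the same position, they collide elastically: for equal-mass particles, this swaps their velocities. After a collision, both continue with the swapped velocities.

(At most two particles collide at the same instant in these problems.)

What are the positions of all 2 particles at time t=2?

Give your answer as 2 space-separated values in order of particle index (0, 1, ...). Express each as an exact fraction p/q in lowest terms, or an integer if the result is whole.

Collision at t=6/5: particles 0 and 1 swap velocities; positions: p0=24/5 p1=24/5; velocities now: v0=-1 v1=4
Advance to t=2 (no further collisions before then); velocities: v0=-1 v1=4; positions = 4 8

Answer: 4 8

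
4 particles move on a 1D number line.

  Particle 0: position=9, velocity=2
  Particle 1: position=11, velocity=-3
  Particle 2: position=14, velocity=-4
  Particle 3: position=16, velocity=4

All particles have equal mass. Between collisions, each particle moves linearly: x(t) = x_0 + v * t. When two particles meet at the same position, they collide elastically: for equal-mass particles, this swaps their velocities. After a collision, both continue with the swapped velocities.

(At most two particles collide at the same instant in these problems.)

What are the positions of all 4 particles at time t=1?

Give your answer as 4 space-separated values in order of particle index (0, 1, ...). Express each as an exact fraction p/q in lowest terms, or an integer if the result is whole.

Collision at t=2/5: particles 0 and 1 swap velocities; positions: p0=49/5 p1=49/5 p2=62/5 p3=88/5; velocities now: v0=-3 v1=2 v2=-4 v3=4
Collision at t=5/6: particles 1 and 2 swap velocities; positions: p0=17/2 p1=32/3 p2=32/3 p3=58/3; velocities now: v0=-3 v1=-4 v2=2 v3=4
Advance to t=1 (no further collisions before then); velocities: v0=-3 v1=-4 v2=2 v3=4; positions = 8 10 11 20

Answer: 8 10 11 20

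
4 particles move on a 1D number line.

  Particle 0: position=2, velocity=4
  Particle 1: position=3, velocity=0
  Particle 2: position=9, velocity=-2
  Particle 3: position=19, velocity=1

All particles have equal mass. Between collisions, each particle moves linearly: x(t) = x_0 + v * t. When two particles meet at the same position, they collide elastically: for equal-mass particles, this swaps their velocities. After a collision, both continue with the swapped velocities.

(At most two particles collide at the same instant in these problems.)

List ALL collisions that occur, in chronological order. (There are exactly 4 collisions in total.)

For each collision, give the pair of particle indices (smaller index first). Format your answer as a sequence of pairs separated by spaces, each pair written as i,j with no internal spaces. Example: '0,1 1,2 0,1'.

Answer: 0,1 1,2 0,1 2,3

Derivation:
Collision at t=1/4: particles 0 and 1 swap velocities; positions: p0=3 p1=3 p2=17/2 p3=77/4; velocities now: v0=0 v1=4 v2=-2 v3=1
Collision at t=7/6: particles 1 and 2 swap velocities; positions: p0=3 p1=20/3 p2=20/3 p3=121/6; velocities now: v0=0 v1=-2 v2=4 v3=1
Collision at t=3: particles 0 and 1 swap velocities; positions: p0=3 p1=3 p2=14 p3=22; velocities now: v0=-2 v1=0 v2=4 v3=1
Collision at t=17/3: particles 2 and 3 swap velocities; positions: p0=-7/3 p1=3 p2=74/3 p3=74/3; velocities now: v0=-2 v1=0 v2=1 v3=4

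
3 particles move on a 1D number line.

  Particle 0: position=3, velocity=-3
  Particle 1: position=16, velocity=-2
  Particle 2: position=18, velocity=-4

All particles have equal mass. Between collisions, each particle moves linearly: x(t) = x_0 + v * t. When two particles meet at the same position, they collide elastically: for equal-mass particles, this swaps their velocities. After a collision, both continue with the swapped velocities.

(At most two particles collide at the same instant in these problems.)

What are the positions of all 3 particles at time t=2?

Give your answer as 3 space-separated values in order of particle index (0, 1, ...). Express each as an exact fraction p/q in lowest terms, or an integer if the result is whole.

Answer: -3 10 12

Derivation:
Collision at t=1: particles 1 and 2 swap velocities; positions: p0=0 p1=14 p2=14; velocities now: v0=-3 v1=-4 v2=-2
Advance to t=2 (no further collisions before then); velocities: v0=-3 v1=-4 v2=-2; positions = -3 10 12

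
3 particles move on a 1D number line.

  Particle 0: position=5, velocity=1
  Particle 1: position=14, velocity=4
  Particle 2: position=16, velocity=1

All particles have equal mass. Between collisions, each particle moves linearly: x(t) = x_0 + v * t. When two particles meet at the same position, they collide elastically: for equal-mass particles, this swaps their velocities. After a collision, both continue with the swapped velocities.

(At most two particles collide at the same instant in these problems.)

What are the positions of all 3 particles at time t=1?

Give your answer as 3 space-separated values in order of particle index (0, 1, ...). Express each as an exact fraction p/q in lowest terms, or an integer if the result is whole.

Collision at t=2/3: particles 1 and 2 swap velocities; positions: p0=17/3 p1=50/3 p2=50/3; velocities now: v0=1 v1=1 v2=4
Advance to t=1 (no further collisions before then); velocities: v0=1 v1=1 v2=4; positions = 6 17 18

Answer: 6 17 18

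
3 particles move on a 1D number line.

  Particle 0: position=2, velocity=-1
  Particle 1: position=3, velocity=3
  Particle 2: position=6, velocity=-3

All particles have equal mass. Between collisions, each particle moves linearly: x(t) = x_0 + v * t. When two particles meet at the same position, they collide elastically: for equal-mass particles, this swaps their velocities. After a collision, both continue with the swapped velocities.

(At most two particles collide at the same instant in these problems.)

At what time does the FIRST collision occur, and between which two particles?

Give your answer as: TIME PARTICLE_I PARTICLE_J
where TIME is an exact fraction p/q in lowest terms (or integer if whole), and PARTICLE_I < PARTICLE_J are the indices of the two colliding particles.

Pair (0,1): pos 2,3 vel -1,3 -> not approaching (rel speed -4 <= 0)
Pair (1,2): pos 3,6 vel 3,-3 -> gap=3, closing at 6/unit, collide at t=1/2
Earliest collision: t=1/2 between 1 and 2

Answer: 1/2 1 2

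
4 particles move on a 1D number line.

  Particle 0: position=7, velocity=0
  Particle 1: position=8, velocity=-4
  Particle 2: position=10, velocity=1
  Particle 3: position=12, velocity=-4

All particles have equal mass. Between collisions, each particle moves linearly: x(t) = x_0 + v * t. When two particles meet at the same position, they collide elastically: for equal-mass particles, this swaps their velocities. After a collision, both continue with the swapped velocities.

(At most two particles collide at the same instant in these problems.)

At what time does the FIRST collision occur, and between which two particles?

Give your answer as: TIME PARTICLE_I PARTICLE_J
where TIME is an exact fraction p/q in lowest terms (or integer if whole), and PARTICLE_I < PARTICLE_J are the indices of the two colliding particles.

Answer: 1/4 0 1

Derivation:
Pair (0,1): pos 7,8 vel 0,-4 -> gap=1, closing at 4/unit, collide at t=1/4
Pair (1,2): pos 8,10 vel -4,1 -> not approaching (rel speed -5 <= 0)
Pair (2,3): pos 10,12 vel 1,-4 -> gap=2, closing at 5/unit, collide at t=2/5
Earliest collision: t=1/4 between 0 and 1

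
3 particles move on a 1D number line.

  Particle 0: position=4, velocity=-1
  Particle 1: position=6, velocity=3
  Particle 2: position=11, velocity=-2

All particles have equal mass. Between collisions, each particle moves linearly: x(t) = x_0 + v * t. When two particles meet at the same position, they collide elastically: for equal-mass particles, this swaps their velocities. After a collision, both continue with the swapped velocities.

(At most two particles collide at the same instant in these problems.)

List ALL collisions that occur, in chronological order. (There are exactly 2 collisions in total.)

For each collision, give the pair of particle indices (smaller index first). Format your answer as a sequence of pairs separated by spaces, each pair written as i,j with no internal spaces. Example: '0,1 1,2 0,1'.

Collision at t=1: particles 1 and 2 swap velocities; positions: p0=3 p1=9 p2=9; velocities now: v0=-1 v1=-2 v2=3
Collision at t=7: particles 0 and 1 swap velocities; positions: p0=-3 p1=-3 p2=27; velocities now: v0=-2 v1=-1 v2=3

Answer: 1,2 0,1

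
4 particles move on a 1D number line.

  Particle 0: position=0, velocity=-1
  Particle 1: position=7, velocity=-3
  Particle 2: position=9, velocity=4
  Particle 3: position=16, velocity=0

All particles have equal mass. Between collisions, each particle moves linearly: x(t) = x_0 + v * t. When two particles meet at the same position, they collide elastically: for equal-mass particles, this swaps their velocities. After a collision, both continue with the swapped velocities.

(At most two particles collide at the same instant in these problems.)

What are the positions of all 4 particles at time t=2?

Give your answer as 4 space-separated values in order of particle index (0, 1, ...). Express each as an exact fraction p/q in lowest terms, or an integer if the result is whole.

Answer: -2 1 16 17

Derivation:
Collision at t=7/4: particles 2 and 3 swap velocities; positions: p0=-7/4 p1=7/4 p2=16 p3=16; velocities now: v0=-1 v1=-3 v2=0 v3=4
Advance to t=2 (no further collisions before then); velocities: v0=-1 v1=-3 v2=0 v3=4; positions = -2 1 16 17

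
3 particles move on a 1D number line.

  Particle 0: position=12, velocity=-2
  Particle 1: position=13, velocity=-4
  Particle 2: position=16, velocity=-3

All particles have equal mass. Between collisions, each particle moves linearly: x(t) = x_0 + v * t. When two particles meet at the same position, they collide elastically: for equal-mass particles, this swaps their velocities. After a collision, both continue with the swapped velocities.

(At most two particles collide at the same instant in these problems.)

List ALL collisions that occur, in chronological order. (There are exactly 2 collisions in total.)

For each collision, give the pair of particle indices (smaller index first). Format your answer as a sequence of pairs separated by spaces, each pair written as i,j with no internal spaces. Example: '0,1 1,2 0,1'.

Collision at t=1/2: particles 0 and 1 swap velocities; positions: p0=11 p1=11 p2=29/2; velocities now: v0=-4 v1=-2 v2=-3
Collision at t=4: particles 1 and 2 swap velocities; positions: p0=-3 p1=4 p2=4; velocities now: v0=-4 v1=-3 v2=-2

Answer: 0,1 1,2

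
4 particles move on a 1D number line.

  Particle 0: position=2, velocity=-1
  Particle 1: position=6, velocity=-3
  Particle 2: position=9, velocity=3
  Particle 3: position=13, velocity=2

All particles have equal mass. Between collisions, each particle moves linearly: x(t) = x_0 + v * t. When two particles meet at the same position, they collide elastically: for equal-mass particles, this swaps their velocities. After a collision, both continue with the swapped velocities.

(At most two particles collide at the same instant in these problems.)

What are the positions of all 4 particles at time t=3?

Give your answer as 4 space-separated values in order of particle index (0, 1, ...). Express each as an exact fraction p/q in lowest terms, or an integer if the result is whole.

Collision at t=2: particles 0 and 1 swap velocities; positions: p0=0 p1=0 p2=15 p3=17; velocities now: v0=-3 v1=-1 v2=3 v3=2
Advance to t=3 (no further collisions before then); velocities: v0=-3 v1=-1 v2=3 v3=2; positions = -3 -1 18 19

Answer: -3 -1 18 19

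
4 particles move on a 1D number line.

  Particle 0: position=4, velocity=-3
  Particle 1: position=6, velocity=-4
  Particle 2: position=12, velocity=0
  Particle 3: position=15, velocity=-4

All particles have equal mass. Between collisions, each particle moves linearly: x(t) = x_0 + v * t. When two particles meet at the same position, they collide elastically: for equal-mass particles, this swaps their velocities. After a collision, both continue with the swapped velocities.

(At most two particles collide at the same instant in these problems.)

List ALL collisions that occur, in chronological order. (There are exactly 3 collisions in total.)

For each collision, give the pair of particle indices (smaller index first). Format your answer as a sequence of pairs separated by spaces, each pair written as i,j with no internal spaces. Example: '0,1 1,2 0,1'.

Collision at t=3/4: particles 2 and 3 swap velocities; positions: p0=7/4 p1=3 p2=12 p3=12; velocities now: v0=-3 v1=-4 v2=-4 v3=0
Collision at t=2: particles 0 and 1 swap velocities; positions: p0=-2 p1=-2 p2=7 p3=12; velocities now: v0=-4 v1=-3 v2=-4 v3=0
Collision at t=11: particles 1 and 2 swap velocities; positions: p0=-38 p1=-29 p2=-29 p3=12; velocities now: v0=-4 v1=-4 v2=-3 v3=0

Answer: 2,3 0,1 1,2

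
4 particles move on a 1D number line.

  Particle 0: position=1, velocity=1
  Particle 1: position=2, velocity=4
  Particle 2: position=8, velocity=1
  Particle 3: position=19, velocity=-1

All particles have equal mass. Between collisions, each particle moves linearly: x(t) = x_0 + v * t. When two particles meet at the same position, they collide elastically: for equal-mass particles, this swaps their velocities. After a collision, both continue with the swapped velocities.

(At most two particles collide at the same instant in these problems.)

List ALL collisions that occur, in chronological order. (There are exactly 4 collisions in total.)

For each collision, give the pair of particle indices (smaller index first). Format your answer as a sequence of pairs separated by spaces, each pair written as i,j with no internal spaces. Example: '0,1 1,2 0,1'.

Collision at t=2: particles 1 and 2 swap velocities; positions: p0=3 p1=10 p2=10 p3=17; velocities now: v0=1 v1=1 v2=4 v3=-1
Collision at t=17/5: particles 2 and 3 swap velocities; positions: p0=22/5 p1=57/5 p2=78/5 p3=78/5; velocities now: v0=1 v1=1 v2=-1 v3=4
Collision at t=11/2: particles 1 and 2 swap velocities; positions: p0=13/2 p1=27/2 p2=27/2 p3=24; velocities now: v0=1 v1=-1 v2=1 v3=4
Collision at t=9: particles 0 and 1 swap velocities; positions: p0=10 p1=10 p2=17 p3=38; velocities now: v0=-1 v1=1 v2=1 v3=4

Answer: 1,2 2,3 1,2 0,1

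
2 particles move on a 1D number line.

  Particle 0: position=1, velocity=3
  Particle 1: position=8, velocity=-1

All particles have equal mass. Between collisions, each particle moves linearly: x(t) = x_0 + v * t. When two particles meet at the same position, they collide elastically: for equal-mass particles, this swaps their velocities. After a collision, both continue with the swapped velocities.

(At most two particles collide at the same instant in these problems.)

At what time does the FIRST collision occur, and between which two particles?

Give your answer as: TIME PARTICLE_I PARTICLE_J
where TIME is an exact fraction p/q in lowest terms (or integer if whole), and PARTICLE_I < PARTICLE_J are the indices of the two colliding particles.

Pair (0,1): pos 1,8 vel 3,-1 -> gap=7, closing at 4/unit, collide at t=7/4
Earliest collision: t=7/4 between 0 and 1

Answer: 7/4 0 1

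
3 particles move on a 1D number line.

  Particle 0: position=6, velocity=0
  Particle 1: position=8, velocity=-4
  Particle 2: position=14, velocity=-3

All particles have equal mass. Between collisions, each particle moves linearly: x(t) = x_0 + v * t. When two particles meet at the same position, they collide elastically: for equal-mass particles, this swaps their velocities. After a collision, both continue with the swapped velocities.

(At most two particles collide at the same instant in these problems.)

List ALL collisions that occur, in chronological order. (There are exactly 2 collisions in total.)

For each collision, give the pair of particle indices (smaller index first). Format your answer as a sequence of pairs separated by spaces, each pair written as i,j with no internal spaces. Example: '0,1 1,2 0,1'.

Collision at t=1/2: particles 0 and 1 swap velocities; positions: p0=6 p1=6 p2=25/2; velocities now: v0=-4 v1=0 v2=-3
Collision at t=8/3: particles 1 and 2 swap velocities; positions: p0=-8/3 p1=6 p2=6; velocities now: v0=-4 v1=-3 v2=0

Answer: 0,1 1,2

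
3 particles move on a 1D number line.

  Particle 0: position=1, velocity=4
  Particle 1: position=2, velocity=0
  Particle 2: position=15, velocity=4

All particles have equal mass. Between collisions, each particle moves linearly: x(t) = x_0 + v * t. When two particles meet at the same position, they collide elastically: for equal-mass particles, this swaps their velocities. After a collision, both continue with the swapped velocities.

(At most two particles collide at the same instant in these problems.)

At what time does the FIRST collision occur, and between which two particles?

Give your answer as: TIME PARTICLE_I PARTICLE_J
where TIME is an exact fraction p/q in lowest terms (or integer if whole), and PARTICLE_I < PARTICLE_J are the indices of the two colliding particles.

Pair (0,1): pos 1,2 vel 4,0 -> gap=1, closing at 4/unit, collide at t=1/4
Pair (1,2): pos 2,15 vel 0,4 -> not approaching (rel speed -4 <= 0)
Earliest collision: t=1/4 between 0 and 1

Answer: 1/4 0 1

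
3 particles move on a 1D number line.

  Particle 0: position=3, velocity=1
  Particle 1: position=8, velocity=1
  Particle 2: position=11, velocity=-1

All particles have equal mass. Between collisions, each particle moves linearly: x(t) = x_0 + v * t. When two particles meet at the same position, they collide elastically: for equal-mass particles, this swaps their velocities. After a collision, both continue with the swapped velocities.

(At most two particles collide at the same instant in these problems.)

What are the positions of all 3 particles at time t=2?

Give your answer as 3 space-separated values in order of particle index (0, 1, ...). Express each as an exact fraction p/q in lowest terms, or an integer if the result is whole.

Answer: 5 9 10

Derivation:
Collision at t=3/2: particles 1 and 2 swap velocities; positions: p0=9/2 p1=19/2 p2=19/2; velocities now: v0=1 v1=-1 v2=1
Advance to t=2 (no further collisions before then); velocities: v0=1 v1=-1 v2=1; positions = 5 9 10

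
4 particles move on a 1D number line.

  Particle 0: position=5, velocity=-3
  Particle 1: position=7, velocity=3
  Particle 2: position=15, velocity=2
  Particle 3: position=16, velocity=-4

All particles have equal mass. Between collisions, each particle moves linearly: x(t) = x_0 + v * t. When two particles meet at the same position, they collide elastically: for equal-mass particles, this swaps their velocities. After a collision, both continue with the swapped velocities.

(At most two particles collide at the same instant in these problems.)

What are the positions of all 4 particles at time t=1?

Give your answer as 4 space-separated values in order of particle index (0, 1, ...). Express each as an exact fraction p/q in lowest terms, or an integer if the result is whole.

Collision at t=1/6: particles 2 and 3 swap velocities; positions: p0=9/2 p1=15/2 p2=46/3 p3=46/3; velocities now: v0=-3 v1=3 v2=-4 v3=2
Advance to t=1 (no further collisions before then); velocities: v0=-3 v1=3 v2=-4 v3=2; positions = 2 10 12 17

Answer: 2 10 12 17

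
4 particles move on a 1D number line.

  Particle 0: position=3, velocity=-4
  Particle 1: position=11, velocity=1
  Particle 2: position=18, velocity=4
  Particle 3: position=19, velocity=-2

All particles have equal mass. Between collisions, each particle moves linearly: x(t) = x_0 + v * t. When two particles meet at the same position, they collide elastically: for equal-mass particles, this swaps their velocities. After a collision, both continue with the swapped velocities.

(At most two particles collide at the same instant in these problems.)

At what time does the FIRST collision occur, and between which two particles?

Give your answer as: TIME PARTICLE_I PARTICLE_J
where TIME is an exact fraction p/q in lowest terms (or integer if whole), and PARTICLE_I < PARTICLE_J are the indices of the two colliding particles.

Pair (0,1): pos 3,11 vel -4,1 -> not approaching (rel speed -5 <= 0)
Pair (1,2): pos 11,18 vel 1,4 -> not approaching (rel speed -3 <= 0)
Pair (2,3): pos 18,19 vel 4,-2 -> gap=1, closing at 6/unit, collide at t=1/6
Earliest collision: t=1/6 between 2 and 3

Answer: 1/6 2 3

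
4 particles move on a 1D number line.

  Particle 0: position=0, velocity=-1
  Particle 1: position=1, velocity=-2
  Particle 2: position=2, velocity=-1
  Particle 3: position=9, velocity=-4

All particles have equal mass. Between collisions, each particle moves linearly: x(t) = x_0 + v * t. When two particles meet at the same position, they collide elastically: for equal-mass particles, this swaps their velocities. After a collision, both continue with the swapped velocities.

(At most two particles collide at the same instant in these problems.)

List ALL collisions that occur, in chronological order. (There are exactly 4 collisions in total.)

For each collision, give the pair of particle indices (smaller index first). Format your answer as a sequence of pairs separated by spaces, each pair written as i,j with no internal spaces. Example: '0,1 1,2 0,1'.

Answer: 0,1 2,3 1,2 0,1

Derivation:
Collision at t=1: particles 0 and 1 swap velocities; positions: p0=-1 p1=-1 p2=1 p3=5; velocities now: v0=-2 v1=-1 v2=-1 v3=-4
Collision at t=7/3: particles 2 and 3 swap velocities; positions: p0=-11/3 p1=-7/3 p2=-1/3 p3=-1/3; velocities now: v0=-2 v1=-1 v2=-4 v3=-1
Collision at t=3: particles 1 and 2 swap velocities; positions: p0=-5 p1=-3 p2=-3 p3=-1; velocities now: v0=-2 v1=-4 v2=-1 v3=-1
Collision at t=4: particles 0 and 1 swap velocities; positions: p0=-7 p1=-7 p2=-4 p3=-2; velocities now: v0=-4 v1=-2 v2=-1 v3=-1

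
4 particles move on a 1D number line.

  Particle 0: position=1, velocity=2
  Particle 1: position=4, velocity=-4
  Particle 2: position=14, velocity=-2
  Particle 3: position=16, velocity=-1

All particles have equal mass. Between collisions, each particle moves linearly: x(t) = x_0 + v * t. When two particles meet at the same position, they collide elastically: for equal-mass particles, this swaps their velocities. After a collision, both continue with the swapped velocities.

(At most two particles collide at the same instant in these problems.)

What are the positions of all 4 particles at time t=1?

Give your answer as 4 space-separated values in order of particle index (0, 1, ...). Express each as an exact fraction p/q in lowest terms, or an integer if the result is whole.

Answer: 0 3 12 15

Derivation:
Collision at t=1/2: particles 0 and 1 swap velocities; positions: p0=2 p1=2 p2=13 p3=31/2; velocities now: v0=-4 v1=2 v2=-2 v3=-1
Advance to t=1 (no further collisions before then); velocities: v0=-4 v1=2 v2=-2 v3=-1; positions = 0 3 12 15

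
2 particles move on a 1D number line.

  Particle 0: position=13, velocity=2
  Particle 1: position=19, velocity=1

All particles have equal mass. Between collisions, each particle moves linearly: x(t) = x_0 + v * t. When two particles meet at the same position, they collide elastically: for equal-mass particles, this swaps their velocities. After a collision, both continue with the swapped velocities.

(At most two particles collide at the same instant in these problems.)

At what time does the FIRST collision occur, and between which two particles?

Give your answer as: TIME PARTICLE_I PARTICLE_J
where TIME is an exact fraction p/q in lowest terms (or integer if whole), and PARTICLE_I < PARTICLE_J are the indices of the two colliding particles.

Pair (0,1): pos 13,19 vel 2,1 -> gap=6, closing at 1/unit, collide at t=6
Earliest collision: t=6 between 0 and 1

Answer: 6 0 1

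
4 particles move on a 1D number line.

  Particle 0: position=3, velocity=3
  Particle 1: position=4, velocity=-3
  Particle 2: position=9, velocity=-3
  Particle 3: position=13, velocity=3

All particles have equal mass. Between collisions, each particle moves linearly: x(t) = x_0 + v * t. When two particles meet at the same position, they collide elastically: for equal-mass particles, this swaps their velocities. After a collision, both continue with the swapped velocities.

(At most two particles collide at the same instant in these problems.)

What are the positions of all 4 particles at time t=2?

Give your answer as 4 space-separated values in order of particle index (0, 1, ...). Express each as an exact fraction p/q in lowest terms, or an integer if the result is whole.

Collision at t=1/6: particles 0 and 1 swap velocities; positions: p0=7/2 p1=7/2 p2=17/2 p3=27/2; velocities now: v0=-3 v1=3 v2=-3 v3=3
Collision at t=1: particles 1 and 2 swap velocities; positions: p0=1 p1=6 p2=6 p3=16; velocities now: v0=-3 v1=-3 v2=3 v3=3
Advance to t=2 (no further collisions before then); velocities: v0=-3 v1=-3 v2=3 v3=3; positions = -2 3 9 19

Answer: -2 3 9 19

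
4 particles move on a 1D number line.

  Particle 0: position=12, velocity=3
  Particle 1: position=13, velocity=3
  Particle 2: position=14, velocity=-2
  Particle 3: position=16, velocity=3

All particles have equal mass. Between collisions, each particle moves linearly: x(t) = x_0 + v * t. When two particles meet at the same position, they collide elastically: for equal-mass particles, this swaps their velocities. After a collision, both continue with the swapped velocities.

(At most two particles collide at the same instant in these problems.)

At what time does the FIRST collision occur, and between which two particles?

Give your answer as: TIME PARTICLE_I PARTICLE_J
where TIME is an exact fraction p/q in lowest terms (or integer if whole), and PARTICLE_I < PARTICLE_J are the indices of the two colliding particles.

Answer: 1/5 1 2

Derivation:
Pair (0,1): pos 12,13 vel 3,3 -> not approaching (rel speed 0 <= 0)
Pair (1,2): pos 13,14 vel 3,-2 -> gap=1, closing at 5/unit, collide at t=1/5
Pair (2,3): pos 14,16 vel -2,3 -> not approaching (rel speed -5 <= 0)
Earliest collision: t=1/5 between 1 and 2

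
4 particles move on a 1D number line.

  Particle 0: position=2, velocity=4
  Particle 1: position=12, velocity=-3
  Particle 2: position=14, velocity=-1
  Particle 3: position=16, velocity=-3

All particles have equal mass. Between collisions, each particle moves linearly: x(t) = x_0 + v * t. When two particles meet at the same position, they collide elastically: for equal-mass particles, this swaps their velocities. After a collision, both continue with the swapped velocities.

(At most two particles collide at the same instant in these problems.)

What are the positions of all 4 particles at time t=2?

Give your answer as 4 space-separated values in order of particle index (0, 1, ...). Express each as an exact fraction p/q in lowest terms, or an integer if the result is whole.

Collision at t=1: particles 2 and 3 swap velocities; positions: p0=6 p1=9 p2=13 p3=13; velocities now: v0=4 v1=-3 v2=-3 v3=-1
Collision at t=10/7: particles 0 and 1 swap velocities; positions: p0=54/7 p1=54/7 p2=82/7 p3=88/7; velocities now: v0=-3 v1=4 v2=-3 v3=-1
Collision at t=2: particles 1 and 2 swap velocities; positions: p0=6 p1=10 p2=10 p3=12; velocities now: v0=-3 v1=-3 v2=4 v3=-1
Advance to t=2 (no further collisions before then); velocities: v0=-3 v1=-3 v2=4 v3=-1; positions = 6 10 10 12

Answer: 6 10 10 12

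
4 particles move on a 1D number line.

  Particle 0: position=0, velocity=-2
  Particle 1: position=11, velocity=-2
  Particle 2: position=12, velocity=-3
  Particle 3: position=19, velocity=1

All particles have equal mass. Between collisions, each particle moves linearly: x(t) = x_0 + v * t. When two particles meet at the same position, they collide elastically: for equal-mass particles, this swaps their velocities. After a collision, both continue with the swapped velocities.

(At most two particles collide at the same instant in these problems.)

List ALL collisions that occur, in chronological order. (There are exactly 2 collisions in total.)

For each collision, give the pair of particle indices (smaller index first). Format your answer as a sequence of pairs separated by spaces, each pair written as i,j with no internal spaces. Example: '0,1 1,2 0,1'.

Answer: 1,2 0,1

Derivation:
Collision at t=1: particles 1 and 2 swap velocities; positions: p0=-2 p1=9 p2=9 p3=20; velocities now: v0=-2 v1=-3 v2=-2 v3=1
Collision at t=12: particles 0 and 1 swap velocities; positions: p0=-24 p1=-24 p2=-13 p3=31; velocities now: v0=-3 v1=-2 v2=-2 v3=1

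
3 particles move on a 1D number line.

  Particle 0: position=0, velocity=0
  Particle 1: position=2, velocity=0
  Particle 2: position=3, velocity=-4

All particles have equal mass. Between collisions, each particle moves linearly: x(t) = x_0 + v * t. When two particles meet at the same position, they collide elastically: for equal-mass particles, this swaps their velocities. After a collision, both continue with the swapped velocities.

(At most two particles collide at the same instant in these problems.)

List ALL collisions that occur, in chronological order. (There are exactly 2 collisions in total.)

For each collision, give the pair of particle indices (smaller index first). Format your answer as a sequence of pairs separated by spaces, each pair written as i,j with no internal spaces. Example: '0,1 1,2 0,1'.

Collision at t=1/4: particles 1 and 2 swap velocities; positions: p0=0 p1=2 p2=2; velocities now: v0=0 v1=-4 v2=0
Collision at t=3/4: particles 0 and 1 swap velocities; positions: p0=0 p1=0 p2=2; velocities now: v0=-4 v1=0 v2=0

Answer: 1,2 0,1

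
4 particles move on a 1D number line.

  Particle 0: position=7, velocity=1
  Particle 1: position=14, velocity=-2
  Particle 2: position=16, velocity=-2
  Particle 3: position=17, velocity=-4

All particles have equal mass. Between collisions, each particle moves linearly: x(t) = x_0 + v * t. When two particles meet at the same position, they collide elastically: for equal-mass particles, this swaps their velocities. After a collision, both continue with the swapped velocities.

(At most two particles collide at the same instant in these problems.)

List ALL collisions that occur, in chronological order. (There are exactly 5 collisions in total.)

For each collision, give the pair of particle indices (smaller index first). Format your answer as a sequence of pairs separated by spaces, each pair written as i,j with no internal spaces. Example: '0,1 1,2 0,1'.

Answer: 2,3 1,2 0,1 1,2 2,3

Derivation:
Collision at t=1/2: particles 2 and 3 swap velocities; positions: p0=15/2 p1=13 p2=15 p3=15; velocities now: v0=1 v1=-2 v2=-4 v3=-2
Collision at t=3/2: particles 1 and 2 swap velocities; positions: p0=17/2 p1=11 p2=11 p3=13; velocities now: v0=1 v1=-4 v2=-2 v3=-2
Collision at t=2: particles 0 and 1 swap velocities; positions: p0=9 p1=9 p2=10 p3=12; velocities now: v0=-4 v1=1 v2=-2 v3=-2
Collision at t=7/3: particles 1 and 2 swap velocities; positions: p0=23/3 p1=28/3 p2=28/3 p3=34/3; velocities now: v0=-4 v1=-2 v2=1 v3=-2
Collision at t=3: particles 2 and 3 swap velocities; positions: p0=5 p1=8 p2=10 p3=10; velocities now: v0=-4 v1=-2 v2=-2 v3=1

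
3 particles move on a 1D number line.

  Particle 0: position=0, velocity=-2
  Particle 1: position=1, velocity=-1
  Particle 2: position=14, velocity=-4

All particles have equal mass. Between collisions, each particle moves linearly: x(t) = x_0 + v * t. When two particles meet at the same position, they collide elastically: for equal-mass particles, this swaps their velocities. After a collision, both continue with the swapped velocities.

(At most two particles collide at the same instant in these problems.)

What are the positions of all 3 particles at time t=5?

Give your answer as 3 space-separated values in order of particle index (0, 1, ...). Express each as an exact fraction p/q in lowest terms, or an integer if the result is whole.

Answer: -10 -6 -4

Derivation:
Collision at t=13/3: particles 1 and 2 swap velocities; positions: p0=-26/3 p1=-10/3 p2=-10/3; velocities now: v0=-2 v1=-4 v2=-1
Advance to t=5 (no further collisions before then); velocities: v0=-2 v1=-4 v2=-1; positions = -10 -6 -4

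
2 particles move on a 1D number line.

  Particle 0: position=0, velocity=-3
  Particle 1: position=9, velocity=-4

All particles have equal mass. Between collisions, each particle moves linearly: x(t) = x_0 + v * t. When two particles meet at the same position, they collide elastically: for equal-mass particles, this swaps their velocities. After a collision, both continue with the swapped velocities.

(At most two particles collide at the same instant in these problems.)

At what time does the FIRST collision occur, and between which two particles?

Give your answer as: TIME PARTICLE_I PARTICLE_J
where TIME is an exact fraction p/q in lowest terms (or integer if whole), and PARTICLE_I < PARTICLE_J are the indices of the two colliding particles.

Answer: 9 0 1

Derivation:
Pair (0,1): pos 0,9 vel -3,-4 -> gap=9, closing at 1/unit, collide at t=9
Earliest collision: t=9 between 0 and 1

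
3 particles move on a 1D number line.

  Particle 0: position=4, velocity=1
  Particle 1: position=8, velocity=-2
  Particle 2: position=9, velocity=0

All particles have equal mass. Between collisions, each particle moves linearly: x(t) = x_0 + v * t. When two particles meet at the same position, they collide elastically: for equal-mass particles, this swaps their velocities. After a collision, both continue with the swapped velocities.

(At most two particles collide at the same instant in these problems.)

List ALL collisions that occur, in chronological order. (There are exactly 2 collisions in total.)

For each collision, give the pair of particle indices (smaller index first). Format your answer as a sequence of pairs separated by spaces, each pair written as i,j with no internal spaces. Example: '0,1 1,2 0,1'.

Answer: 0,1 1,2

Derivation:
Collision at t=4/3: particles 0 and 1 swap velocities; positions: p0=16/3 p1=16/3 p2=9; velocities now: v0=-2 v1=1 v2=0
Collision at t=5: particles 1 and 2 swap velocities; positions: p0=-2 p1=9 p2=9; velocities now: v0=-2 v1=0 v2=1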